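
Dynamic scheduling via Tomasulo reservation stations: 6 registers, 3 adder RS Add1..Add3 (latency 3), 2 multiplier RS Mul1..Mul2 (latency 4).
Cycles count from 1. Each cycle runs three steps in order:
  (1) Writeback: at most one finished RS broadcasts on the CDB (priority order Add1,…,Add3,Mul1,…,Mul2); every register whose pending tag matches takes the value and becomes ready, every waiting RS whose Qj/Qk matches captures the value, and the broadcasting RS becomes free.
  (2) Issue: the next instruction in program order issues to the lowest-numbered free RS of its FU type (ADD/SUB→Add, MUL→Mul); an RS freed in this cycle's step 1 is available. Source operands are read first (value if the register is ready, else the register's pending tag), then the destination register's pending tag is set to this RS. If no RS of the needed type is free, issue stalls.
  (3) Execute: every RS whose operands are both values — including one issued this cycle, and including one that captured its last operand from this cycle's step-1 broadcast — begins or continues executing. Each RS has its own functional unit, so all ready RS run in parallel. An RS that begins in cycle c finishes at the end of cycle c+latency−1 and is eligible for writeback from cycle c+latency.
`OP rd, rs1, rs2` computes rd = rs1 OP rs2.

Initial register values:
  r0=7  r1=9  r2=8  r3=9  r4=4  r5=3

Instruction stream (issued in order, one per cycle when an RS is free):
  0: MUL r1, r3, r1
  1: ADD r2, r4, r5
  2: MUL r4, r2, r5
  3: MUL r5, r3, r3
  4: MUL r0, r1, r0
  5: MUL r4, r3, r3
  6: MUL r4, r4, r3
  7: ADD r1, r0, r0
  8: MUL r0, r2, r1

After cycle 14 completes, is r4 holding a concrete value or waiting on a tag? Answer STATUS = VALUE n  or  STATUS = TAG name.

c1: issue MUL r1<-Mul1 | r0:7,r1:Mul1,r2:8,r3:9,r4:4,r5:3
c2: issue ADD r2<-Add1 | r0:7,r1:Mul1,r2:Add1,r3:9,r4:4,r5:3
c3: issue MUL r4<-Mul2 | r0:7,r1:Mul1,r2:Add1,r3:9,r4:Mul2,r5:3
c4: stall | r0:7,r1:Mul1,r2:Add1,r3:9,r4:Mul2,r5:3
c5: CDB Add1=7; stall | r0:7,r1:Mul1,r2:7,r3:9,r4:Mul2,r5:3
c6: CDB Mul1=81; issue MUL r5<-Mul1 | r0:7,r1:81,r2:7,r3:9,r4:Mul2,r5:Mul1
c7: stall | r0:7,r1:81,r2:7,r3:9,r4:Mul2,r5:Mul1
c8: stall | r0:7,r1:81,r2:7,r3:9,r4:Mul2,r5:Mul1
c9: CDB Mul2=21; issue MUL r0<-Mul2 | r0:Mul2,r1:81,r2:7,r3:9,r4:21,r5:Mul1
c10: CDB Mul1=81; issue MUL r4<-Mul1 | r0:Mul2,r1:81,r2:7,r3:9,r4:Mul1,r5:81
c11: stall | r0:Mul2,r1:81,r2:7,r3:9,r4:Mul1,r5:81
c12: stall | r0:Mul2,r1:81,r2:7,r3:9,r4:Mul1,r5:81
c13: CDB Mul2=567; issue MUL r4<-Mul2 | r0:567,r1:81,r2:7,r3:9,r4:Mul2,r5:81
c14: CDB Mul1=81; issue ADD r1<-Add1 | r0:567,r1:Add1,r2:7,r3:9,r4:Mul2,r5:81

STATUS = TAG Mul2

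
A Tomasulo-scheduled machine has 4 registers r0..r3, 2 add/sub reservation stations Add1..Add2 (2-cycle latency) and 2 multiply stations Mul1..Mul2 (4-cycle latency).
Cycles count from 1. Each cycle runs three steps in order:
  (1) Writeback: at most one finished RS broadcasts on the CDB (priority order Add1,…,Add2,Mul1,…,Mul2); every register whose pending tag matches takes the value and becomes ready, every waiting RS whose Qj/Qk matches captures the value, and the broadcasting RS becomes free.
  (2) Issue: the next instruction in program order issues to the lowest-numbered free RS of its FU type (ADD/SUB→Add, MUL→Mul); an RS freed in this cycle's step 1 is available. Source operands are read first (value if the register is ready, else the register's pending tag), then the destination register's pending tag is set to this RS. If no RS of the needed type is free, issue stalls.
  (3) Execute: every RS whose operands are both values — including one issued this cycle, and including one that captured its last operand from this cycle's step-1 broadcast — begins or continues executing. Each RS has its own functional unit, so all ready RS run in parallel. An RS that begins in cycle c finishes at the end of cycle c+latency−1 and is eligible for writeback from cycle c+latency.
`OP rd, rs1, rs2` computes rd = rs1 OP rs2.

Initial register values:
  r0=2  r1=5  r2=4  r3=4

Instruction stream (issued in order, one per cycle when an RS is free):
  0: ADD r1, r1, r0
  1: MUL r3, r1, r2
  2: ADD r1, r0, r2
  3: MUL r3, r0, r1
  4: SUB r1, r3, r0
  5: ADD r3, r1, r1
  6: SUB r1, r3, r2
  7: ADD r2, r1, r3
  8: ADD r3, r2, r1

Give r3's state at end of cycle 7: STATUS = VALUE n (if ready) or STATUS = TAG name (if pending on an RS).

cycle 1: issue ADD r1<-Add1 // r0:2,r1:Add1,r2:4,r3:4
cycle 2: issue MUL r3<-Mul1 // r0:2,r1:Add1,r2:4,r3:Mul1
cycle 3: CDB Add1=7; issue ADD r1<-Add1 // r0:2,r1:Add1,r2:4,r3:Mul1
cycle 4: issue MUL r3<-Mul2 // r0:2,r1:Add1,r2:4,r3:Mul2
cycle 5: CDB Add1=6; issue SUB r1<-Add1 // r0:2,r1:Add1,r2:4,r3:Mul2
cycle 6: issue ADD r3<-Add2 // r0:2,r1:Add1,r2:4,r3:Add2
cycle 7: CDB Mul1=28; stall // r0:2,r1:Add1,r2:4,r3:Add2

STATUS = TAG Add2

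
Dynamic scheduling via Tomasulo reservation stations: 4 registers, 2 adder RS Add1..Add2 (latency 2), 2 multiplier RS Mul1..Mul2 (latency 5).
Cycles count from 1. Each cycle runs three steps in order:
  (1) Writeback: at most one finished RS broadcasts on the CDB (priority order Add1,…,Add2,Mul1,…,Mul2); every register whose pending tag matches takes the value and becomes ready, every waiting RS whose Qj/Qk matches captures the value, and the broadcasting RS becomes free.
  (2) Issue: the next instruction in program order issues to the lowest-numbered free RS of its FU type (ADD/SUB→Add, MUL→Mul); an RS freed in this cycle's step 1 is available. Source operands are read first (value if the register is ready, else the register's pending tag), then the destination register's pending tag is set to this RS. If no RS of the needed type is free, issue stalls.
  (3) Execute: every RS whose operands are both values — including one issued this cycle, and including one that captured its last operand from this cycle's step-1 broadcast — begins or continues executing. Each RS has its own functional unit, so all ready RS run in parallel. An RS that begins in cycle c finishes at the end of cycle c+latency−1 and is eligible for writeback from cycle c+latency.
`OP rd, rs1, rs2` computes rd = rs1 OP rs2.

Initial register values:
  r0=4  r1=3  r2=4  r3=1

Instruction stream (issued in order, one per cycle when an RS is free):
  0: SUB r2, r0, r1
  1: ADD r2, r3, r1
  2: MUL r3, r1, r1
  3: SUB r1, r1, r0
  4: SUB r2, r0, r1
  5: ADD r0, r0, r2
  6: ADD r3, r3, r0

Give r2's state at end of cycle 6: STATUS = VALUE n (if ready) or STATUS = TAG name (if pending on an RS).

STATUS = TAG Add2

cycle 1: issue SUB r2<-Add1 // r0:4,r1:3,r2:Add1,r3:1
cycle 2: issue ADD r2<-Add2 // r0:4,r1:3,r2:Add2,r3:1
cycle 3: CDB Add1=1; issue MUL r3<-Mul1 // r0:4,r1:3,r2:Add2,r3:Mul1
cycle 4: CDB Add2=4; issue SUB r1<-Add1 // r0:4,r1:Add1,r2:4,r3:Mul1
cycle 5: issue SUB r2<-Add2 // r0:4,r1:Add1,r2:Add2,r3:Mul1
cycle 6: CDB Add1=-1; issue ADD r0<-Add1 // r0:Add1,r1:-1,r2:Add2,r3:Mul1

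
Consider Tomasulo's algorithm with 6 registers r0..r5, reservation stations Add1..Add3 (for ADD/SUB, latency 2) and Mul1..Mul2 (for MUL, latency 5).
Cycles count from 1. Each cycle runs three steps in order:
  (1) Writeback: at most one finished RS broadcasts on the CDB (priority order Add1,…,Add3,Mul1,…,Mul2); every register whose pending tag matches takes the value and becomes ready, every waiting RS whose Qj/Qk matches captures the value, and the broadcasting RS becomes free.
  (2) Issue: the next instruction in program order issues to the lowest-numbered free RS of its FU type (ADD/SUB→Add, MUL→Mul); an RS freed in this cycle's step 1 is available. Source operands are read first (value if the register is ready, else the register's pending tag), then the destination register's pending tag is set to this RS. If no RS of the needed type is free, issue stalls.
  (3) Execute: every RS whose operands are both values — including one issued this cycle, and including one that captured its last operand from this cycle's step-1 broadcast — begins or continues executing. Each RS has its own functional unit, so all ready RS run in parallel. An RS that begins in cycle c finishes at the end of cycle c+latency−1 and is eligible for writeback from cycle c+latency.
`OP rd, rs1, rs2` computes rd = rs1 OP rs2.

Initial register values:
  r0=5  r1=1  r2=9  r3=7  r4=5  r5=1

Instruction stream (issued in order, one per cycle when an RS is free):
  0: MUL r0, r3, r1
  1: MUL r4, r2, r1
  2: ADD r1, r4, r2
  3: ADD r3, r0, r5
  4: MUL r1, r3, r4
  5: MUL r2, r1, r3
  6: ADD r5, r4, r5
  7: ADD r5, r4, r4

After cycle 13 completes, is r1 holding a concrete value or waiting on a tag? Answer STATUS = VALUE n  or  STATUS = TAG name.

STATUS = VALUE 72

  c1: issue MUL r0<-Mul1  regs: r0:Mul1,r1:1,r2:9,r3:7,r4:5,r5:1
  c2: issue MUL r4<-Mul2  regs: r0:Mul1,r1:1,r2:9,r3:7,r4:Mul2,r5:1
  c3: issue ADD r1<-Add1  regs: r0:Mul1,r1:Add1,r2:9,r3:7,r4:Mul2,r5:1
  c4: issue ADD r3<-Add2  regs: r0:Mul1,r1:Add1,r2:9,r3:Add2,r4:Mul2,r5:1
  c5: stall  regs: r0:Mul1,r1:Add1,r2:9,r3:Add2,r4:Mul2,r5:1
  c6: CDB Mul1=7; issue MUL r1<-Mul1  regs: r0:7,r1:Mul1,r2:9,r3:Add2,r4:Mul2,r5:1
  c7: CDB Mul2=9; issue MUL r2<-Mul2  regs: r0:7,r1:Mul1,r2:Mul2,r3:Add2,r4:9,r5:1
  c8: CDB Add2=8; issue ADD r5<-Add2  regs: r0:7,r1:Mul1,r2:Mul2,r3:8,r4:9,r5:Add2
  c9: CDB Add1=18; issue ADD r5<-Add1  regs: r0:7,r1:Mul1,r2:Mul2,r3:8,r4:9,r5:Add1
  c10: CDB Add2=10  regs: r0:7,r1:Mul1,r2:Mul2,r3:8,r4:9,r5:Add1
  c11: CDB Add1=18  regs: r0:7,r1:Mul1,r2:Mul2,r3:8,r4:9,r5:18
  c12: -  regs: r0:7,r1:Mul1,r2:Mul2,r3:8,r4:9,r5:18
  c13: CDB Mul1=72  regs: r0:7,r1:72,r2:Mul2,r3:8,r4:9,r5:18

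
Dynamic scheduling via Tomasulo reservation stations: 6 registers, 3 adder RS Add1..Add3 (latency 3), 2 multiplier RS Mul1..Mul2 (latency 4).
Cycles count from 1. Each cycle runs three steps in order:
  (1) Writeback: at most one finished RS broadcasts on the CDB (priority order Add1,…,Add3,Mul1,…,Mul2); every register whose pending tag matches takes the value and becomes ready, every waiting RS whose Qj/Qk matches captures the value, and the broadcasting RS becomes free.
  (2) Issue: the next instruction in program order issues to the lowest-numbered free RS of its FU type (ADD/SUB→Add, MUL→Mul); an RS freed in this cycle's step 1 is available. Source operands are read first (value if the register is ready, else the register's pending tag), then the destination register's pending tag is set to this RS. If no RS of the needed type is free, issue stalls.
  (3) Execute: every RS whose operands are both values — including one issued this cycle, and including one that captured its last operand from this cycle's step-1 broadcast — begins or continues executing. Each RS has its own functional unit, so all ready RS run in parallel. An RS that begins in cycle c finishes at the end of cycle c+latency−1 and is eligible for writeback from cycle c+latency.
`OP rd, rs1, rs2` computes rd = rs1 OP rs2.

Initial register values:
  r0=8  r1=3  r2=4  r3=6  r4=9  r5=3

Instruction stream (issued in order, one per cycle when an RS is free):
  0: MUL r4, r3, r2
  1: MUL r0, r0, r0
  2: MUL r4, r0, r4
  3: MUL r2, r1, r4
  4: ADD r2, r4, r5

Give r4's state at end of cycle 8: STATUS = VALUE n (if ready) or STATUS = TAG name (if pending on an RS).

STATUS = TAG Mul1

cycle 1: issue MUL r4<-Mul1 // r0:8,r1:3,r2:4,r3:6,r4:Mul1,r5:3
cycle 2: issue MUL r0<-Mul2 // r0:Mul2,r1:3,r2:4,r3:6,r4:Mul1,r5:3
cycle 3: stall // r0:Mul2,r1:3,r2:4,r3:6,r4:Mul1,r5:3
cycle 4: stall // r0:Mul2,r1:3,r2:4,r3:6,r4:Mul1,r5:3
cycle 5: CDB Mul1=24; issue MUL r4<-Mul1 // r0:Mul2,r1:3,r2:4,r3:6,r4:Mul1,r5:3
cycle 6: CDB Mul2=64; issue MUL r2<-Mul2 // r0:64,r1:3,r2:Mul2,r3:6,r4:Mul1,r5:3
cycle 7: issue ADD r2<-Add1 // r0:64,r1:3,r2:Add1,r3:6,r4:Mul1,r5:3
cycle 8: - // r0:64,r1:3,r2:Add1,r3:6,r4:Mul1,r5:3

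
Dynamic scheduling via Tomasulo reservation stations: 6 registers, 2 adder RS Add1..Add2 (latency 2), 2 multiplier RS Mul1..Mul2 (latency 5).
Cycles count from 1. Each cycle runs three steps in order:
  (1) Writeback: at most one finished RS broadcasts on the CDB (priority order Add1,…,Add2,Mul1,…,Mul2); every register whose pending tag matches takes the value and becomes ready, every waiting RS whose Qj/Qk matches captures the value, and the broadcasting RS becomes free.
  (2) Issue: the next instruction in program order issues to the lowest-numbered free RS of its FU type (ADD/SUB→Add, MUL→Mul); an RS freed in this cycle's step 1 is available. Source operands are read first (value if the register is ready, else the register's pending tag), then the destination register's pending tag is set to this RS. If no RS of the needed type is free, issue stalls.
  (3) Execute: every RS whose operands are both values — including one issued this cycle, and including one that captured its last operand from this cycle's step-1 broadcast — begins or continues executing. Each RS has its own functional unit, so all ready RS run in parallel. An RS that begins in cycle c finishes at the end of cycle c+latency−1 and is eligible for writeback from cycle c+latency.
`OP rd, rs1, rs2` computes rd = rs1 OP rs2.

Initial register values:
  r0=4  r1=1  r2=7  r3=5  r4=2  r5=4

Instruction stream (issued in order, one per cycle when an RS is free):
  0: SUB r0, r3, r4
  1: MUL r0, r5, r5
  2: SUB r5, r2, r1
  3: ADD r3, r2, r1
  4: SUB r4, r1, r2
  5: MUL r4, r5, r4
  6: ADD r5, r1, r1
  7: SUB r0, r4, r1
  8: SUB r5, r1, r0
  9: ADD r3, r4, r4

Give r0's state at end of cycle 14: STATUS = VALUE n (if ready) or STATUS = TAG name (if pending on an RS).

  c1: issue SUB r0<-Add1  regs: r0:Add1,r1:1,r2:7,r3:5,r4:2,r5:4
  c2: issue MUL r0<-Mul1  regs: r0:Mul1,r1:1,r2:7,r3:5,r4:2,r5:4
  c3: CDB Add1=3; issue SUB r5<-Add1  regs: r0:Mul1,r1:1,r2:7,r3:5,r4:2,r5:Add1
  c4: issue ADD r3<-Add2  regs: r0:Mul1,r1:1,r2:7,r3:Add2,r4:2,r5:Add1
  c5: CDB Add1=6; issue SUB r4<-Add1  regs: r0:Mul1,r1:1,r2:7,r3:Add2,r4:Add1,r5:6
  c6: CDB Add2=8; issue MUL r4<-Mul2  regs: r0:Mul1,r1:1,r2:7,r3:8,r4:Mul2,r5:6
  c7: CDB Add1=-6; issue ADD r5<-Add1  regs: r0:Mul1,r1:1,r2:7,r3:8,r4:Mul2,r5:Add1
  c8: CDB Mul1=16; issue SUB r0<-Add2  regs: r0:Add2,r1:1,r2:7,r3:8,r4:Mul2,r5:Add1
  c9: CDB Add1=2; issue SUB r5<-Add1  regs: r0:Add2,r1:1,r2:7,r3:8,r4:Mul2,r5:Add1
  c10: stall  regs: r0:Add2,r1:1,r2:7,r3:8,r4:Mul2,r5:Add1
  c11: stall  regs: r0:Add2,r1:1,r2:7,r3:8,r4:Mul2,r5:Add1
  c12: CDB Mul2=-36; stall  regs: r0:Add2,r1:1,r2:7,r3:8,r4:-36,r5:Add1
  c13: stall  regs: r0:Add2,r1:1,r2:7,r3:8,r4:-36,r5:Add1
  c14: CDB Add2=-37; issue ADD r3<-Add2  regs: r0:-37,r1:1,r2:7,r3:Add2,r4:-36,r5:Add1

STATUS = VALUE -37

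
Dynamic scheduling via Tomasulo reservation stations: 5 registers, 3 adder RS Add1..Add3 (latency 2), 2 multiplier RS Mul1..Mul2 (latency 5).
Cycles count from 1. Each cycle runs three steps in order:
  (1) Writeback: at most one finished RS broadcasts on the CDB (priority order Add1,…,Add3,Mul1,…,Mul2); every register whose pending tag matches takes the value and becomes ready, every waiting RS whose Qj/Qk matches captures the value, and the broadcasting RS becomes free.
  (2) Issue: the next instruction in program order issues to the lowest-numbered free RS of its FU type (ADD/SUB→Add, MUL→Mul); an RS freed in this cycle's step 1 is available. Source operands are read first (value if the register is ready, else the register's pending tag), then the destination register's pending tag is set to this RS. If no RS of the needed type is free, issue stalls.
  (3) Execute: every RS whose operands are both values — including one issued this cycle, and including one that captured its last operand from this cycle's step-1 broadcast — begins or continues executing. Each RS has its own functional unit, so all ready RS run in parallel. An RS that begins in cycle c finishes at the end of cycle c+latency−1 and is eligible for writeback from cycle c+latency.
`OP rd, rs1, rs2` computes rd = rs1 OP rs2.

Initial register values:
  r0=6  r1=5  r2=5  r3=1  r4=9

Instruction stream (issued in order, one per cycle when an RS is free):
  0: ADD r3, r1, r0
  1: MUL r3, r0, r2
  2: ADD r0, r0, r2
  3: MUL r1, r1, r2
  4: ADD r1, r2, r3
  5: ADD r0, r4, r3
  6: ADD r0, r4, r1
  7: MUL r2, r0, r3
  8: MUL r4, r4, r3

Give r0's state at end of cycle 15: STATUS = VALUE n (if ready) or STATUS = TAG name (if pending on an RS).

  c1: issue ADD r3<-Add1  regs: r0:6,r1:5,r2:5,r3:Add1,r4:9
  c2: issue MUL r3<-Mul1  regs: r0:6,r1:5,r2:5,r3:Mul1,r4:9
  c3: CDB Add1=11; issue ADD r0<-Add1  regs: r0:Add1,r1:5,r2:5,r3:Mul1,r4:9
  c4: issue MUL r1<-Mul2  regs: r0:Add1,r1:Mul2,r2:5,r3:Mul1,r4:9
  c5: CDB Add1=11; issue ADD r1<-Add1  regs: r0:11,r1:Add1,r2:5,r3:Mul1,r4:9
  c6: issue ADD r0<-Add2  regs: r0:Add2,r1:Add1,r2:5,r3:Mul1,r4:9
  c7: CDB Mul1=30; issue ADD r0<-Add3  regs: r0:Add3,r1:Add1,r2:5,r3:30,r4:9
  c8: issue MUL r2<-Mul1  regs: r0:Add3,r1:Add1,r2:Mul1,r3:30,r4:9
  c9: CDB Add1=35; stall  regs: r0:Add3,r1:35,r2:Mul1,r3:30,r4:9
  c10: CDB Add2=39; stall  regs: r0:Add3,r1:35,r2:Mul1,r3:30,r4:9
  c11: CDB Add3=44; stall  regs: r0:44,r1:35,r2:Mul1,r3:30,r4:9
  c12: CDB Mul2=25; issue MUL r4<-Mul2  regs: r0:44,r1:35,r2:Mul1,r3:30,r4:Mul2
  c13: -  regs: r0:44,r1:35,r2:Mul1,r3:30,r4:Mul2
  c14: -  regs: r0:44,r1:35,r2:Mul1,r3:30,r4:Mul2
  c15: -  regs: r0:44,r1:35,r2:Mul1,r3:30,r4:Mul2

STATUS = VALUE 44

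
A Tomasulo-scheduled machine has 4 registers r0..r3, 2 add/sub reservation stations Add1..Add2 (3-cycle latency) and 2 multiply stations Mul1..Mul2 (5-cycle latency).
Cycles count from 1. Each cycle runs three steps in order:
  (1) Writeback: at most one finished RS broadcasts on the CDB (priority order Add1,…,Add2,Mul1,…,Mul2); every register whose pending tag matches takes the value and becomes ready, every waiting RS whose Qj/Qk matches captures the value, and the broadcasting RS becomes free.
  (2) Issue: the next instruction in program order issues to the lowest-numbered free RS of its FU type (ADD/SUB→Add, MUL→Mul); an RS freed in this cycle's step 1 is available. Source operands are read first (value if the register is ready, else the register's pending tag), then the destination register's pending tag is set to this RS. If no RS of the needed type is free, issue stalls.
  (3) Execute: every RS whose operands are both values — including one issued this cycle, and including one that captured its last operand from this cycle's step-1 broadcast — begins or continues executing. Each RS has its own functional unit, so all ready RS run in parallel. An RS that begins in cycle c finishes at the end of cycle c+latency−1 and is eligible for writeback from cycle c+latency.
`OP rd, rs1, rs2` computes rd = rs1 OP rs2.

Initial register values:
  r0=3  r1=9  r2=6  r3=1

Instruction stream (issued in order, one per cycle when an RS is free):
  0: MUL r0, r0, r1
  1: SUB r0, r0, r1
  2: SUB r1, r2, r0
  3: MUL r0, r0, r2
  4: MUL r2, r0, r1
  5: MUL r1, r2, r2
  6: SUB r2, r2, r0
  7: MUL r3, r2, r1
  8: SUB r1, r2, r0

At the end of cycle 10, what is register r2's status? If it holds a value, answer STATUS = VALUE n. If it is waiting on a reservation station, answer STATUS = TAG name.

STATUS = TAG Mul1

c1: issue MUL r0<-Mul1 | r0:Mul1,r1:9,r2:6,r3:1
c2: issue SUB r0<-Add1 | r0:Add1,r1:9,r2:6,r3:1
c3: issue SUB r1<-Add2 | r0:Add1,r1:Add2,r2:6,r3:1
c4: issue MUL r0<-Mul2 | r0:Mul2,r1:Add2,r2:6,r3:1
c5: stall | r0:Mul2,r1:Add2,r2:6,r3:1
c6: CDB Mul1=27; issue MUL r2<-Mul1 | r0:Mul2,r1:Add2,r2:Mul1,r3:1
c7: stall | r0:Mul2,r1:Add2,r2:Mul1,r3:1
c8: stall | r0:Mul2,r1:Add2,r2:Mul1,r3:1
c9: CDB Add1=18; stall | r0:Mul2,r1:Add2,r2:Mul1,r3:1
c10: stall | r0:Mul2,r1:Add2,r2:Mul1,r3:1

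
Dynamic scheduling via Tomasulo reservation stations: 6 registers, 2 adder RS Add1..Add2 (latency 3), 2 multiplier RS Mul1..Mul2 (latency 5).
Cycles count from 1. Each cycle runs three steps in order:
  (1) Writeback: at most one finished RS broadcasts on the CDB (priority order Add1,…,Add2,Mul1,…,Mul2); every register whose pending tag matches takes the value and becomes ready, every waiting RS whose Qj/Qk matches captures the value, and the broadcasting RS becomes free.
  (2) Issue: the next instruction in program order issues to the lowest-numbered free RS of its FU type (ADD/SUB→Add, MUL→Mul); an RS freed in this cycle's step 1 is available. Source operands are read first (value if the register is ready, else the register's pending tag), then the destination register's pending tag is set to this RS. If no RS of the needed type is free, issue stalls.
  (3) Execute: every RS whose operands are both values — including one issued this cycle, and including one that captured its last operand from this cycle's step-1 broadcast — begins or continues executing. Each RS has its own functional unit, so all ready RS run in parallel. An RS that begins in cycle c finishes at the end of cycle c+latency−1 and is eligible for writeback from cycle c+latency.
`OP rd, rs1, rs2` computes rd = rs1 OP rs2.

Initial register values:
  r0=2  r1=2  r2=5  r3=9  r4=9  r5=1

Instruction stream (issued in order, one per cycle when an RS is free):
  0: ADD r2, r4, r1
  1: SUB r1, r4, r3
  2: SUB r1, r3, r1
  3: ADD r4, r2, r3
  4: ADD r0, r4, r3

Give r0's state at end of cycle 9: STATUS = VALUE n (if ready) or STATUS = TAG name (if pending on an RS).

STATUS = TAG Add1

c1: issue ADD r2<-Add1 | r0:2,r1:2,r2:Add1,r3:9,r4:9,r5:1
c2: issue SUB r1<-Add2 | r0:2,r1:Add2,r2:Add1,r3:9,r4:9,r5:1
c3: stall | r0:2,r1:Add2,r2:Add1,r3:9,r4:9,r5:1
c4: CDB Add1=11; issue SUB r1<-Add1 | r0:2,r1:Add1,r2:11,r3:9,r4:9,r5:1
c5: CDB Add2=0; issue ADD r4<-Add2 | r0:2,r1:Add1,r2:11,r3:9,r4:Add2,r5:1
c6: stall | r0:2,r1:Add1,r2:11,r3:9,r4:Add2,r5:1
c7: stall | r0:2,r1:Add1,r2:11,r3:9,r4:Add2,r5:1
c8: CDB Add1=9; issue ADD r0<-Add1 | r0:Add1,r1:9,r2:11,r3:9,r4:Add2,r5:1
c9: CDB Add2=20 | r0:Add1,r1:9,r2:11,r3:9,r4:20,r5:1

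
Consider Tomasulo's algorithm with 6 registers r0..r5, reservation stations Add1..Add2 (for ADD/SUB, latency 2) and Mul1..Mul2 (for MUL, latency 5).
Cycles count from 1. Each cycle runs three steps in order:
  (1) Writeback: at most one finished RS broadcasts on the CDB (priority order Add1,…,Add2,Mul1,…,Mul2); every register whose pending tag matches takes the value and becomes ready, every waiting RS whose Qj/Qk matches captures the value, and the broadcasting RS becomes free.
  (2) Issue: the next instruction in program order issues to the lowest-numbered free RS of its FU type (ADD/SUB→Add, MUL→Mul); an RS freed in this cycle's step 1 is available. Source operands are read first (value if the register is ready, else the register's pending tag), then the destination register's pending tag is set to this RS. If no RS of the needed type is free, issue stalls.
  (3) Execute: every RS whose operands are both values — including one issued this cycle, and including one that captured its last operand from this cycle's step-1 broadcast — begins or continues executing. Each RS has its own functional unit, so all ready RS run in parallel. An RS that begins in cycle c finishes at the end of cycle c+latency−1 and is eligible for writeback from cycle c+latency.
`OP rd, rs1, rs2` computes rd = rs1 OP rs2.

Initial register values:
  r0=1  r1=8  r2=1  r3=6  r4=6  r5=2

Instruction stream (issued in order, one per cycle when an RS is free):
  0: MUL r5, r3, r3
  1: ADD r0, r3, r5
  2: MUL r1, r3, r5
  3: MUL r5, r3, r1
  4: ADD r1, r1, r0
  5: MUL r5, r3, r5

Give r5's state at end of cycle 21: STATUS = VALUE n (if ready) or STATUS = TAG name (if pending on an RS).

STATUS = VALUE 7776

cycle 1: issue MUL r5<-Mul1 // r0:1,r1:8,r2:1,r3:6,r4:6,r5:Mul1
cycle 2: issue ADD r0<-Add1 // r0:Add1,r1:8,r2:1,r3:6,r4:6,r5:Mul1
cycle 3: issue MUL r1<-Mul2 // r0:Add1,r1:Mul2,r2:1,r3:6,r4:6,r5:Mul1
cycle 4: stall // r0:Add1,r1:Mul2,r2:1,r3:6,r4:6,r5:Mul1
cycle 5: stall // r0:Add1,r1:Mul2,r2:1,r3:6,r4:6,r5:Mul1
cycle 6: CDB Mul1=36; issue MUL r5<-Mul1 // r0:Add1,r1:Mul2,r2:1,r3:6,r4:6,r5:Mul1
cycle 7: issue ADD r1<-Add2 // r0:Add1,r1:Add2,r2:1,r3:6,r4:6,r5:Mul1
cycle 8: CDB Add1=42; stall // r0:42,r1:Add2,r2:1,r3:6,r4:6,r5:Mul1
cycle 9: stall // r0:42,r1:Add2,r2:1,r3:6,r4:6,r5:Mul1
cycle 10: stall // r0:42,r1:Add2,r2:1,r3:6,r4:6,r5:Mul1
cycle 11: CDB Mul2=216; issue MUL r5<-Mul2 // r0:42,r1:Add2,r2:1,r3:6,r4:6,r5:Mul2
cycle 12: - // r0:42,r1:Add2,r2:1,r3:6,r4:6,r5:Mul2
cycle 13: CDB Add2=258 // r0:42,r1:258,r2:1,r3:6,r4:6,r5:Mul2
cycle 14: - // r0:42,r1:258,r2:1,r3:6,r4:6,r5:Mul2
cycle 15: - // r0:42,r1:258,r2:1,r3:6,r4:6,r5:Mul2
cycle 16: CDB Mul1=1296 // r0:42,r1:258,r2:1,r3:6,r4:6,r5:Mul2
cycle 17: - // r0:42,r1:258,r2:1,r3:6,r4:6,r5:Mul2
cycle 18: - // r0:42,r1:258,r2:1,r3:6,r4:6,r5:Mul2
cycle 19: - // r0:42,r1:258,r2:1,r3:6,r4:6,r5:Mul2
cycle 20: - // r0:42,r1:258,r2:1,r3:6,r4:6,r5:Mul2
cycle 21: CDB Mul2=7776 // r0:42,r1:258,r2:1,r3:6,r4:6,r5:7776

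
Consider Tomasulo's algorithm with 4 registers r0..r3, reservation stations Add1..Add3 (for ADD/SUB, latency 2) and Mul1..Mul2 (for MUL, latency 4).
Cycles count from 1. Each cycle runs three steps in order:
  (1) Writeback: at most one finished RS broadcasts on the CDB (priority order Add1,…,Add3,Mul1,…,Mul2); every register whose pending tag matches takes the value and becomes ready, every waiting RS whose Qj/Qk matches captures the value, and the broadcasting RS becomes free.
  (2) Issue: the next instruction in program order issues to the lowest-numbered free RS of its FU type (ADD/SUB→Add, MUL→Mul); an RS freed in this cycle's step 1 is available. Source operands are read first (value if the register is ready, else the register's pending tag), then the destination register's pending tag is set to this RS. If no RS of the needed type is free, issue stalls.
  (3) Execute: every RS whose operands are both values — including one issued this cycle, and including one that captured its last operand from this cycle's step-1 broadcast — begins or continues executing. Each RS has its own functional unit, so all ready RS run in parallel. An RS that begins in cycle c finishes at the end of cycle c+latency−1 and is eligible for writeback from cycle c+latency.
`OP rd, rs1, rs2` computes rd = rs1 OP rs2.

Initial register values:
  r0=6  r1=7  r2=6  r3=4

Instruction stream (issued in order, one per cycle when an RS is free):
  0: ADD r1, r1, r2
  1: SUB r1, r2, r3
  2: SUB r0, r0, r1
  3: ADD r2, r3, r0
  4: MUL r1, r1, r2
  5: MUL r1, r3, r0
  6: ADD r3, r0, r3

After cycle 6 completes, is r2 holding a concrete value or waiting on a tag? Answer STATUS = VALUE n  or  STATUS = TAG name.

STATUS = TAG Add2

cycle 1: issue ADD r1<-Add1 // r0:6,r1:Add1,r2:6,r3:4
cycle 2: issue SUB r1<-Add2 // r0:6,r1:Add2,r2:6,r3:4
cycle 3: CDB Add1=13; issue SUB r0<-Add1 // r0:Add1,r1:Add2,r2:6,r3:4
cycle 4: CDB Add2=2; issue ADD r2<-Add2 // r0:Add1,r1:2,r2:Add2,r3:4
cycle 5: issue MUL r1<-Mul1 // r0:Add1,r1:Mul1,r2:Add2,r3:4
cycle 6: CDB Add1=4; issue MUL r1<-Mul2 // r0:4,r1:Mul2,r2:Add2,r3:4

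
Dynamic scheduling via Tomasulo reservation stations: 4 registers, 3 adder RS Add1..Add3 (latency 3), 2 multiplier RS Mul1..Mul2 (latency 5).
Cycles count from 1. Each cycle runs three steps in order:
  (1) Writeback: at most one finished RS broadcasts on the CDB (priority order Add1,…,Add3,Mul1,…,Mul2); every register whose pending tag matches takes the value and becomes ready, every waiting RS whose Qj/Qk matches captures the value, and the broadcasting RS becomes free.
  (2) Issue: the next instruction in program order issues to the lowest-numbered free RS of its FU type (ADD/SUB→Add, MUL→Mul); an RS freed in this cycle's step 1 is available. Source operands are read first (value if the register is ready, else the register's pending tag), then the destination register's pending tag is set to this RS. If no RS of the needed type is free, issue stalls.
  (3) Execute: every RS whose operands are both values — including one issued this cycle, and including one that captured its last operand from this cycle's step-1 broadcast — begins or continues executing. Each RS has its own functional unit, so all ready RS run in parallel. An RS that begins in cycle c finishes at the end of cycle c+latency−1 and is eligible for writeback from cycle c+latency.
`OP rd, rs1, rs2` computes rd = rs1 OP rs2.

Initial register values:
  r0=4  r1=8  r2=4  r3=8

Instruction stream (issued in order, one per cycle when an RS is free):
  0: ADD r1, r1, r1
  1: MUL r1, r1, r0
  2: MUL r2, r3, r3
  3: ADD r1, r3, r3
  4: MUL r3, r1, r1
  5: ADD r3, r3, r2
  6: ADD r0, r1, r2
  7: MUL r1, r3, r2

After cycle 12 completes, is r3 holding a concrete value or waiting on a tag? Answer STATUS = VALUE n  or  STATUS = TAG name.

STATUS = TAG Add1

c1: issue ADD r1<-Add1 | r0:4,r1:Add1,r2:4,r3:8
c2: issue MUL r1<-Mul1 | r0:4,r1:Mul1,r2:4,r3:8
c3: issue MUL r2<-Mul2 | r0:4,r1:Mul1,r2:Mul2,r3:8
c4: CDB Add1=16; issue ADD r1<-Add1 | r0:4,r1:Add1,r2:Mul2,r3:8
c5: stall | r0:4,r1:Add1,r2:Mul2,r3:8
c6: stall | r0:4,r1:Add1,r2:Mul2,r3:8
c7: CDB Add1=16; stall | r0:4,r1:16,r2:Mul2,r3:8
c8: CDB Mul2=64; issue MUL r3<-Mul2 | r0:4,r1:16,r2:64,r3:Mul2
c9: CDB Mul1=64; issue ADD r3<-Add1 | r0:4,r1:16,r2:64,r3:Add1
c10: issue ADD r0<-Add2 | r0:Add2,r1:16,r2:64,r3:Add1
c11: issue MUL r1<-Mul1 | r0:Add2,r1:Mul1,r2:64,r3:Add1
c12: - | r0:Add2,r1:Mul1,r2:64,r3:Add1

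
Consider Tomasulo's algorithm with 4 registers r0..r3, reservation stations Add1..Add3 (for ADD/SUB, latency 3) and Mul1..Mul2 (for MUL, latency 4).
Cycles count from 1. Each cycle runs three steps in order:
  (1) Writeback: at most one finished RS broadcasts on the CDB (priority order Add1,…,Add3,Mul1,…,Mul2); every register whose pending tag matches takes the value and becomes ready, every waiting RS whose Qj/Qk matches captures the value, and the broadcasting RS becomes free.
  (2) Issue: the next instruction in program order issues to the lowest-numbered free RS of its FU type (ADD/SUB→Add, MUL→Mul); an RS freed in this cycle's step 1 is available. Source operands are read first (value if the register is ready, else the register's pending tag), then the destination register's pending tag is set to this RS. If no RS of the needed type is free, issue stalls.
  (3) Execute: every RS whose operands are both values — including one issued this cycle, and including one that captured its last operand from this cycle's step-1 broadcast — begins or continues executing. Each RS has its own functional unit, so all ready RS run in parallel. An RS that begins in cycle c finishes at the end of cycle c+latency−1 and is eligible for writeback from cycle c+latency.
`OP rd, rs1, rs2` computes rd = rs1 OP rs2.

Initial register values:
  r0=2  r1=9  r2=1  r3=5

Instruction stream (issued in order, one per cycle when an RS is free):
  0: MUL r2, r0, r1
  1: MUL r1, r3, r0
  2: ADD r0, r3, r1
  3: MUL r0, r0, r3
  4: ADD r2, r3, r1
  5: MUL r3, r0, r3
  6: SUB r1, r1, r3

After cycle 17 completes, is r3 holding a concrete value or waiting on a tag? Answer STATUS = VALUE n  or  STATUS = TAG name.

cycle 1: issue MUL r2<-Mul1 // r0:2,r1:9,r2:Mul1,r3:5
cycle 2: issue MUL r1<-Mul2 // r0:2,r1:Mul2,r2:Mul1,r3:5
cycle 3: issue ADD r0<-Add1 // r0:Add1,r1:Mul2,r2:Mul1,r3:5
cycle 4: stall // r0:Add1,r1:Mul2,r2:Mul1,r3:5
cycle 5: CDB Mul1=18; issue MUL r0<-Mul1 // r0:Mul1,r1:Mul2,r2:18,r3:5
cycle 6: CDB Mul2=10; issue ADD r2<-Add2 // r0:Mul1,r1:10,r2:Add2,r3:5
cycle 7: issue MUL r3<-Mul2 // r0:Mul1,r1:10,r2:Add2,r3:Mul2
cycle 8: issue SUB r1<-Add3 // r0:Mul1,r1:Add3,r2:Add2,r3:Mul2
cycle 9: CDB Add1=15 // r0:Mul1,r1:Add3,r2:Add2,r3:Mul2
cycle 10: CDB Add2=15 // r0:Mul1,r1:Add3,r2:15,r3:Mul2
cycle 11: - // r0:Mul1,r1:Add3,r2:15,r3:Mul2
cycle 12: - // r0:Mul1,r1:Add3,r2:15,r3:Mul2
cycle 13: CDB Mul1=75 // r0:75,r1:Add3,r2:15,r3:Mul2
cycle 14: - // r0:75,r1:Add3,r2:15,r3:Mul2
cycle 15: - // r0:75,r1:Add3,r2:15,r3:Mul2
cycle 16: - // r0:75,r1:Add3,r2:15,r3:Mul2
cycle 17: CDB Mul2=375 // r0:75,r1:Add3,r2:15,r3:375

STATUS = VALUE 375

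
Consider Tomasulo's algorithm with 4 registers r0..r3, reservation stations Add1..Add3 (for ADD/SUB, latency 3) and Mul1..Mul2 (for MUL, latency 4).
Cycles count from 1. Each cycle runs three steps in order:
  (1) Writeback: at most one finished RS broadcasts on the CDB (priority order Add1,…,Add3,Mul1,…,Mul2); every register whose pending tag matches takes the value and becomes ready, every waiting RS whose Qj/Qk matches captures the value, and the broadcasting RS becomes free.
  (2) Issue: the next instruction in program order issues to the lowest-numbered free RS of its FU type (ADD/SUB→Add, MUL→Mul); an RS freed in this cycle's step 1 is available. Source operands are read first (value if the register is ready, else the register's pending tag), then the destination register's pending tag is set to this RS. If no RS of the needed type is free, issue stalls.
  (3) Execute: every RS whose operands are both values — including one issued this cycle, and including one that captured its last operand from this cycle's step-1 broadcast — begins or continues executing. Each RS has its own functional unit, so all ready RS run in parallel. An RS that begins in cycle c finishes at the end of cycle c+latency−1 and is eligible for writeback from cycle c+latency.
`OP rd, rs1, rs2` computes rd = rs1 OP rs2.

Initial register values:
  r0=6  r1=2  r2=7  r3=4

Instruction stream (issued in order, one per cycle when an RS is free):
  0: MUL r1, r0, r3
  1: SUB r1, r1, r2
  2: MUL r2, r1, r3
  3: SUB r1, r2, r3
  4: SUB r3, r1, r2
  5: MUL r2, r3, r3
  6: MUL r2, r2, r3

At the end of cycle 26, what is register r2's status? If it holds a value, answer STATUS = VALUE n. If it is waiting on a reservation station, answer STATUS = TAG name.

STATUS = VALUE -64

  c1: issue MUL r1<-Mul1  regs: r0:6,r1:Mul1,r2:7,r3:4
  c2: issue SUB r1<-Add1  regs: r0:6,r1:Add1,r2:7,r3:4
  c3: issue MUL r2<-Mul2  regs: r0:6,r1:Add1,r2:Mul2,r3:4
  c4: issue SUB r1<-Add2  regs: r0:6,r1:Add2,r2:Mul2,r3:4
  c5: CDB Mul1=24; issue SUB r3<-Add3  regs: r0:6,r1:Add2,r2:Mul2,r3:Add3
  c6: issue MUL r2<-Mul1  regs: r0:6,r1:Add2,r2:Mul1,r3:Add3
  c7: stall  regs: r0:6,r1:Add2,r2:Mul1,r3:Add3
  c8: CDB Add1=17; stall  regs: r0:6,r1:Add2,r2:Mul1,r3:Add3
  c9: stall  regs: r0:6,r1:Add2,r2:Mul1,r3:Add3
  c10: stall  regs: r0:6,r1:Add2,r2:Mul1,r3:Add3
  c11: stall  regs: r0:6,r1:Add2,r2:Mul1,r3:Add3
  c12: CDB Mul2=68; issue MUL r2<-Mul2  regs: r0:6,r1:Add2,r2:Mul2,r3:Add3
  c13: -  regs: r0:6,r1:Add2,r2:Mul2,r3:Add3
  c14: -  regs: r0:6,r1:Add2,r2:Mul2,r3:Add3
  c15: CDB Add2=64  regs: r0:6,r1:64,r2:Mul2,r3:Add3
  c16: -  regs: r0:6,r1:64,r2:Mul2,r3:Add3
  c17: -  regs: r0:6,r1:64,r2:Mul2,r3:Add3
  c18: CDB Add3=-4  regs: r0:6,r1:64,r2:Mul2,r3:-4
  c19: -  regs: r0:6,r1:64,r2:Mul2,r3:-4
  c20: -  regs: r0:6,r1:64,r2:Mul2,r3:-4
  c21: -  regs: r0:6,r1:64,r2:Mul2,r3:-4
  c22: CDB Mul1=16  regs: r0:6,r1:64,r2:Mul2,r3:-4
  c23: -  regs: r0:6,r1:64,r2:Mul2,r3:-4
  c24: -  regs: r0:6,r1:64,r2:Mul2,r3:-4
  c25: -  regs: r0:6,r1:64,r2:Mul2,r3:-4
  c26: CDB Mul2=-64  regs: r0:6,r1:64,r2:-64,r3:-4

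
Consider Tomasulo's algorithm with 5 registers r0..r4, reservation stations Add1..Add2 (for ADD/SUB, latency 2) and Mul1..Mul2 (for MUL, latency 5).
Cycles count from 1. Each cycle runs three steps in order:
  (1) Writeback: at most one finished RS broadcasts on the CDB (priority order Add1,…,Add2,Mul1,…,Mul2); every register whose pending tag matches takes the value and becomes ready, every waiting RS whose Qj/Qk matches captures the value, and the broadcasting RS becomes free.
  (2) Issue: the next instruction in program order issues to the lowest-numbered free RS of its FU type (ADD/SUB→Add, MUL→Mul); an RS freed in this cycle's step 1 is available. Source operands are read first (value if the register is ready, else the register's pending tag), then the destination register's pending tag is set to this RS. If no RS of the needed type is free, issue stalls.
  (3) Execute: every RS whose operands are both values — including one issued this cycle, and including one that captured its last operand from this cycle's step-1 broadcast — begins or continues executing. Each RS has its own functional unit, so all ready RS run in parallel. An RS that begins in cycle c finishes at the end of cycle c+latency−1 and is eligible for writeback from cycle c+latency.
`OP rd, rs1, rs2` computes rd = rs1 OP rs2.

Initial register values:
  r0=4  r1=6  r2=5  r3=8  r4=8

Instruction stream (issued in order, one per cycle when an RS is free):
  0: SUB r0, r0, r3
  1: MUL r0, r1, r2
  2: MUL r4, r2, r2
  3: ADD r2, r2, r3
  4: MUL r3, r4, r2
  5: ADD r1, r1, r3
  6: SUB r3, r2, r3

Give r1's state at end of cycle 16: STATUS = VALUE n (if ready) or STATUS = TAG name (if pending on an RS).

  c1: issue SUB r0<-Add1  regs: r0:Add1,r1:6,r2:5,r3:8,r4:8
  c2: issue MUL r0<-Mul1  regs: r0:Mul1,r1:6,r2:5,r3:8,r4:8
  c3: CDB Add1=-4; issue MUL r4<-Mul2  regs: r0:Mul1,r1:6,r2:5,r3:8,r4:Mul2
  c4: issue ADD r2<-Add1  regs: r0:Mul1,r1:6,r2:Add1,r3:8,r4:Mul2
  c5: stall  regs: r0:Mul1,r1:6,r2:Add1,r3:8,r4:Mul2
  c6: CDB Add1=13; stall  regs: r0:Mul1,r1:6,r2:13,r3:8,r4:Mul2
  c7: CDB Mul1=30; issue MUL r3<-Mul1  regs: r0:30,r1:6,r2:13,r3:Mul1,r4:Mul2
  c8: CDB Mul2=25; issue ADD r1<-Add1  regs: r0:30,r1:Add1,r2:13,r3:Mul1,r4:25
  c9: issue SUB r3<-Add2  regs: r0:30,r1:Add1,r2:13,r3:Add2,r4:25
  c10: -  regs: r0:30,r1:Add1,r2:13,r3:Add2,r4:25
  c11: -  regs: r0:30,r1:Add1,r2:13,r3:Add2,r4:25
  c12: -  regs: r0:30,r1:Add1,r2:13,r3:Add2,r4:25
  c13: CDB Mul1=325  regs: r0:30,r1:Add1,r2:13,r3:Add2,r4:25
  c14: -  regs: r0:30,r1:Add1,r2:13,r3:Add2,r4:25
  c15: CDB Add1=331  regs: r0:30,r1:331,r2:13,r3:Add2,r4:25
  c16: CDB Add2=-312  regs: r0:30,r1:331,r2:13,r3:-312,r4:25

STATUS = VALUE 331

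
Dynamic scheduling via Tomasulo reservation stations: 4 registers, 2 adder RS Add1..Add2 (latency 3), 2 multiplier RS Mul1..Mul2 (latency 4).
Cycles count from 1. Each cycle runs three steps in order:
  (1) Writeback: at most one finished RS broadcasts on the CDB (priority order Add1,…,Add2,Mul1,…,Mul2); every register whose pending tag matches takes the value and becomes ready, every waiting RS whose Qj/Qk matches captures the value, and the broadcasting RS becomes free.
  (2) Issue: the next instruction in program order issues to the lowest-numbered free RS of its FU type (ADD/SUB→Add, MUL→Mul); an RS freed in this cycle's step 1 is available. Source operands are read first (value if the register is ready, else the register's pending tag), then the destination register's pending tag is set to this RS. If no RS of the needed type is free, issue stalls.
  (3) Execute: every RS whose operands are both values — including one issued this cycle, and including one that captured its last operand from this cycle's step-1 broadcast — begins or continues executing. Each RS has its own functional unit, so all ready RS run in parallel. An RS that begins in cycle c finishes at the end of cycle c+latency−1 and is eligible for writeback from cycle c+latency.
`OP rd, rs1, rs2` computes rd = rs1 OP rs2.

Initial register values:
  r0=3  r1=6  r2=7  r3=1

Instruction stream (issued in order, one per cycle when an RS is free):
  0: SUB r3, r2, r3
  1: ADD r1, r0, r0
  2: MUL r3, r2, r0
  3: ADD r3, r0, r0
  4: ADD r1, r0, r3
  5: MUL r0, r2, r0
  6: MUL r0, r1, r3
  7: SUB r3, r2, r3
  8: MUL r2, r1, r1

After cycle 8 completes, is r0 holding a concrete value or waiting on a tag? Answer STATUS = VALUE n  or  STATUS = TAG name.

cycle 1: issue SUB r3<-Add1 // r0:3,r1:6,r2:7,r3:Add1
cycle 2: issue ADD r1<-Add2 // r0:3,r1:Add2,r2:7,r3:Add1
cycle 3: issue MUL r3<-Mul1 // r0:3,r1:Add2,r2:7,r3:Mul1
cycle 4: CDB Add1=6; issue ADD r3<-Add1 // r0:3,r1:Add2,r2:7,r3:Add1
cycle 5: CDB Add2=6; issue ADD r1<-Add2 // r0:3,r1:Add2,r2:7,r3:Add1
cycle 6: issue MUL r0<-Mul2 // r0:Mul2,r1:Add2,r2:7,r3:Add1
cycle 7: CDB Add1=6; stall // r0:Mul2,r1:Add2,r2:7,r3:6
cycle 8: CDB Mul1=21; issue MUL r0<-Mul1 // r0:Mul1,r1:Add2,r2:7,r3:6

STATUS = TAG Mul1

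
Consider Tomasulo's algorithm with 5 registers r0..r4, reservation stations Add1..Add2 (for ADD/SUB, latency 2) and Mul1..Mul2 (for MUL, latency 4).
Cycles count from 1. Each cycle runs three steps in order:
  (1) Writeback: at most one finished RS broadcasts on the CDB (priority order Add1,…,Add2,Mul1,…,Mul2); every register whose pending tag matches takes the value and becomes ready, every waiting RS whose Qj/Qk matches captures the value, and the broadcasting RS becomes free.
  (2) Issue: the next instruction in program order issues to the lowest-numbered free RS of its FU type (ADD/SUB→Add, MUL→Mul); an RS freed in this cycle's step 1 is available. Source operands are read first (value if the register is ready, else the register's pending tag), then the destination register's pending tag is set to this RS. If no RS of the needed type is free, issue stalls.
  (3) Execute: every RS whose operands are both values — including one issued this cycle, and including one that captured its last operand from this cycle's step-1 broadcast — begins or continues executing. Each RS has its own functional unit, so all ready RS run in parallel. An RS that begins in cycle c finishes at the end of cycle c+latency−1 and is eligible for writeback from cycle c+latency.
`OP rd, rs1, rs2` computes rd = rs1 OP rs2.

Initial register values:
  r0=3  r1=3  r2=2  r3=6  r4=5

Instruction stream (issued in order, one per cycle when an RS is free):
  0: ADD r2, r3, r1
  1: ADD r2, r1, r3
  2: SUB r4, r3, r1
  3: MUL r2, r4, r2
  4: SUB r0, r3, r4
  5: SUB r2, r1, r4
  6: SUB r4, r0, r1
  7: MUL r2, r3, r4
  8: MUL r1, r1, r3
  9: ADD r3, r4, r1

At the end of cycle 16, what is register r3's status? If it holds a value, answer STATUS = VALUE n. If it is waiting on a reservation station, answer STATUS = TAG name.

cycle 1: issue ADD r2<-Add1 // r0:3,r1:3,r2:Add1,r3:6,r4:5
cycle 2: issue ADD r2<-Add2 // r0:3,r1:3,r2:Add2,r3:6,r4:5
cycle 3: CDB Add1=9; issue SUB r4<-Add1 // r0:3,r1:3,r2:Add2,r3:6,r4:Add1
cycle 4: CDB Add2=9; issue MUL r2<-Mul1 // r0:3,r1:3,r2:Mul1,r3:6,r4:Add1
cycle 5: CDB Add1=3; issue SUB r0<-Add1 // r0:Add1,r1:3,r2:Mul1,r3:6,r4:3
cycle 6: issue SUB r2<-Add2 // r0:Add1,r1:3,r2:Add2,r3:6,r4:3
cycle 7: CDB Add1=3; issue SUB r4<-Add1 // r0:3,r1:3,r2:Add2,r3:6,r4:Add1
cycle 8: CDB Add2=0; issue MUL r2<-Mul2 // r0:3,r1:3,r2:Mul2,r3:6,r4:Add1
cycle 9: CDB Add1=0; stall // r0:3,r1:3,r2:Mul2,r3:6,r4:0
cycle 10: CDB Mul1=27; issue MUL r1<-Mul1 // r0:3,r1:Mul1,r2:Mul2,r3:6,r4:0
cycle 11: issue ADD r3<-Add1 // r0:3,r1:Mul1,r2:Mul2,r3:Add1,r4:0
cycle 12: - // r0:3,r1:Mul1,r2:Mul2,r3:Add1,r4:0
cycle 13: CDB Mul2=0 // r0:3,r1:Mul1,r2:0,r3:Add1,r4:0
cycle 14: CDB Mul1=18 // r0:3,r1:18,r2:0,r3:Add1,r4:0
cycle 15: - // r0:3,r1:18,r2:0,r3:Add1,r4:0
cycle 16: CDB Add1=18 // r0:3,r1:18,r2:0,r3:18,r4:0

STATUS = VALUE 18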